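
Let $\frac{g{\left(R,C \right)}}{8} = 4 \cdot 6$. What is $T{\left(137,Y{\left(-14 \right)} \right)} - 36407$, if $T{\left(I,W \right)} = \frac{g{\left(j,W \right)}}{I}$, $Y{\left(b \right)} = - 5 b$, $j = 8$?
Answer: $- \frac{4987567}{137} \approx -36406.0$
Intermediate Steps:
$g{\left(R,C \right)} = 192$ ($g{\left(R,C \right)} = 8 \cdot 4 \cdot 6 = 8 \cdot 24 = 192$)
$T{\left(I,W \right)} = \frac{192}{I}$
$T{\left(137,Y{\left(-14 \right)} \right)} - 36407 = \frac{192}{137} - 36407 = - \frac{4987567}{137}$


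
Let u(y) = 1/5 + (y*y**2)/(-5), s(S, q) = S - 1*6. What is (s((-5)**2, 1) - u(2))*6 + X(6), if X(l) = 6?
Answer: 642/5 ≈ 128.40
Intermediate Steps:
s(S, q) = -6 + S (s(S, q) = S - 6 = -6 + S)
u(y) = 1/5 - y**3/5 (u(y) = 1*(1/5) + y**3*(-1/5) = 1/5 - y**3/5)
(s((-5)**2, 1) - u(2))*6 + X(6) = ((-6 + (-5)**2) - (1/5 - 1/5*2**3))*6 + 6 = ((-6 + 25) - (1/5 - 1/5*8))*6 + 6 = (19 - (1/5 - 8/5))*6 + 6 = (19 - 1*(-7/5))*6 + 6 = (19 + 7/5)*6 + 6 = (102/5)*6 + 6 = 612/5 + 6 = 642/5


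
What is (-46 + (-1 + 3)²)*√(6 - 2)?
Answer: -84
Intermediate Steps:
(-46 + (-1 + 3)²)*√(6 - 2) = (-46 + 2²)*√4 = (-46 + 4)*2 = -42*2 = -84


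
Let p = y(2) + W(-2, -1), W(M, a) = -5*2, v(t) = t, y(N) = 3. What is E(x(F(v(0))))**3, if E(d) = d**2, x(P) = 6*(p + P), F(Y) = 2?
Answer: 729000000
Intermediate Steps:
W(M, a) = -10
p = -7 (p = 3 - 10 = -7)
x(P) = -42 + 6*P (x(P) = 6*(-7 + P) = -42 + 6*P)
E(x(F(v(0))))**3 = ((-42 + 6*2)**2)**3 = ((-42 + 12)**2)**3 = ((-30)**2)**3 = 900**3 = 729000000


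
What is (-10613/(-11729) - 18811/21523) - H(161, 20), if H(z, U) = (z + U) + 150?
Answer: -83550931997/252443267 ≈ -330.97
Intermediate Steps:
H(z, U) = 150 + U + z (H(z, U) = (U + z) + 150 = 150 + U + z)
(-10613/(-11729) - 18811/21523) - H(161, 20) = (-10613/(-11729) - 18811/21523) - (150 + 20 + 161) = (-10613*(-1/11729) - 18811*1/21523) - 1*331 = (10613/11729 - 18811/21523) - 331 = 7789380/252443267 - 331 = -83550931997/252443267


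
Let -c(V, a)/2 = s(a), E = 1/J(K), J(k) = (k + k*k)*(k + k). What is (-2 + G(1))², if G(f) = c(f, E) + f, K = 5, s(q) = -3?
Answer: 25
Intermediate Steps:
J(k) = 2*k*(k + k²) (J(k) = (k + k²)*(2*k) = 2*k*(k + k²))
E = 1/300 (E = 1/(2*5²*(1 + 5)) = 1/(2*25*6) = 1/300 ≈ 0.0033333)
c(V, a) = 6 (c(V, a) = -2*(-3) = 6)
G(f) = 6 + f
(-2 + G(1))² = (-2 + (6 + 1))² = (-2 + 7)² = 5² = 25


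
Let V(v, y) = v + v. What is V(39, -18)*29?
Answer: 2262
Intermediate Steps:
V(v, y) = 2*v
V(39, -18)*29 = (2*39)*29 = 78*29 = 2262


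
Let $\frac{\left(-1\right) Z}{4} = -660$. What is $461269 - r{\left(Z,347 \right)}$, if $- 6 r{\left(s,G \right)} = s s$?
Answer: $1622869$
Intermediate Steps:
$Z = 2640$ ($Z = \left(-4\right) \left(-660\right) = 2640$)
$r{\left(s,G \right)} = - \frac{s^{2}}{6}$ ($r{\left(s,G \right)} = - \frac{s s}{6} = - \frac{s^{2}}{6}$)
$461269 - r{\left(Z,347 \right)} = 461269 - - \frac{2640^{2}}{6} = 461269 - \left(- \frac{1}{6}\right) 6969600 = 461269 - -1161600 = 461269 + 1161600 = 1622869$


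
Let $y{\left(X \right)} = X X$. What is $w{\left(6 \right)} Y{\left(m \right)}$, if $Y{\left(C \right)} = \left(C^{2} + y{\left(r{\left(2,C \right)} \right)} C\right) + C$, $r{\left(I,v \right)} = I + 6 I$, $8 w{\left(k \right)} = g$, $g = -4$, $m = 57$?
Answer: $-7239$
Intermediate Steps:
$w{\left(k \right)} = - \frac{1}{2}$ ($w{\left(k \right)} = \frac{1}{8} \left(-4\right) = - \frac{1}{2}$)
$r{\left(I,v \right)} = 7 I$
$y{\left(X \right)} = X^{2}$
$Y{\left(C \right)} = C^{2} + 197 C$ ($Y{\left(C \right)} = \left(C^{2} + \left(7 \cdot 2\right)^{2} C\right) + C = \left(C^{2} + 14^{2} C\right) + C = \left(C^{2} + 196 C\right) + C = C^{2} + 197 C$)
$w{\left(6 \right)} Y{\left(m \right)} = - \frac{57 \left(197 + 57\right)}{2} = - \frac{57 \cdot 254}{2} = \left(- \frac{1}{2}\right) 14478 = -7239$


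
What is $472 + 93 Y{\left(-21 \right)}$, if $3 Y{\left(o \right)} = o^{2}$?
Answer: $14143$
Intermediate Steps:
$Y{\left(o \right)} = \frac{o^{2}}{3}$
$472 + 93 Y{\left(-21 \right)} = 472 + 93 \frac{\left(-21\right)^{2}}{3} = 472 + 93 \cdot \frac{1}{3} \cdot 441 = 472 + 93 \cdot 147 = 472 + 13671 = 14143$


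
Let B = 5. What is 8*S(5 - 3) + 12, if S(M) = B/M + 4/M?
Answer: 48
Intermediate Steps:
S(M) = 9/M (S(M) = 5/M + 4/M = 9/M)
8*S(5 - 3) + 12 = 8*(9/(5 - 3)) + 12 = 8*(9/2) + 12 = 36 + 12 = 48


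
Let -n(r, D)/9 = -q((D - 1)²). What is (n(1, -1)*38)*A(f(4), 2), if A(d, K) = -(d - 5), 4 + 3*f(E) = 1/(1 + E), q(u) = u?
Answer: 42864/5 ≈ 8572.8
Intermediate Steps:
f(E) = -4/3 + 1/(3*(1 + E))
A(d, K) = 5 - d (A(d, K) = -(-5 + d) = 5 - d)
n(r, D) = 9*(-1 + D)² (n(r, D) = -(-9)*(D - 1)² = -(-9)*(-1 + D)² = 9*(-1 + D)²)
(n(1, -1)*38)*A(f(4), 2) = ((9*(-1 - 1)²)*38)*(5 - (-3 - 4*4)/(3*(1 + 4))) = ((9*(-2)²)*38)*(5 - (-3 - 16)/(3*5)) = ((9*4)*38)*(5 - (-19)/(3*5)) = (36*38)*(5 - 1*(-19/15)) = 1368*(5 + 19/15) = 1368*(94/15) = 42864/5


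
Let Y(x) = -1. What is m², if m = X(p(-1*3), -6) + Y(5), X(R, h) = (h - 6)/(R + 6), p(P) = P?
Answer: 25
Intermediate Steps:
X(R, h) = (-6 + h)/(6 + R)
m = -5 (m = (-6 - 6)/(6 - 1*3) - 1 = -12/(6 - 3) - 1 = -12/3 - 1 = (⅓)*(-12) - 1 = -4 - 1 = -5)
m² = (-5)² = 25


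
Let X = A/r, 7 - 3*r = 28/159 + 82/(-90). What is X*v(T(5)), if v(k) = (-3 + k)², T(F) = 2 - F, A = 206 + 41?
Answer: 15905565/4612 ≈ 3448.7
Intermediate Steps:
A = 247
r = 18448/7155 (r = 7/3 - (28/159 + 82/(-90))/3 = 7/3 - (28*(1/159) + 82*(-1/90))/3 = 7/3 - (28/159 - 41/45)/3 = 7/3 - ⅓*(-1753/2385) = 7/3 + 1753/7155 = 18448/7155 ≈ 2.5783)
X = 1767285/18448 (X = 247/(18448/7155) = 247*(7155/18448) = 1767285/18448 ≈ 95.798)
X*v(T(5)) = 1767285*(-3 + (2 - 1*5))²/18448 = 1767285*(-3 + (2 - 5))²/18448 = 1767285*(-3 - 3)²/18448 = (1767285/18448)*(-6)² = (1767285/18448)*36 = 15905565/4612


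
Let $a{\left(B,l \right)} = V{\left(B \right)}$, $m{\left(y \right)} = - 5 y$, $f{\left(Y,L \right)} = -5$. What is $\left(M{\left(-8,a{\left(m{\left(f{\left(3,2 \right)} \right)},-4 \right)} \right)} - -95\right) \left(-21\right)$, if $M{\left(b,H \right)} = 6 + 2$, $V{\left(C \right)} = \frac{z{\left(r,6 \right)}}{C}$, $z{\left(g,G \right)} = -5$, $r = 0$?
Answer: $-2163$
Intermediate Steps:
$V{\left(C \right)} = - \frac{5}{C}$
$a{\left(B,l \right)} = - \frac{5}{B}$
$M{\left(b,H \right)} = 8$
$\left(M{\left(-8,a{\left(m{\left(f{\left(3,2 \right)} \right)},-4 \right)} \right)} - -95\right) \left(-21\right) = \left(8 - -95\right) \left(-21\right) = \left(8 + 95\right) \left(-21\right) = 103 \left(-21\right) = -2163$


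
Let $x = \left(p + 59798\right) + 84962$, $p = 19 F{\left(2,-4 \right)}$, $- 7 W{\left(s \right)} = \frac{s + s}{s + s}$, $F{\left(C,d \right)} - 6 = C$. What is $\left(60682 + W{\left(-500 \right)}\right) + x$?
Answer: $\frac{1439157}{7} \approx 2.0559 \cdot 10^{5}$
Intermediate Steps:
$F{\left(C,d \right)} = 6 + C$
$W{\left(s \right)} = - \frac{1}{7}$ ($W{\left(s \right)} = - \frac{\left(s + s\right) \frac{1}{s + s}}{7} = - \frac{2 s \frac{1}{2 s}}{7} = \left(- \frac{1}{7}\right) 1 = - \frac{1}{7}$)
$p = 152$ ($p = 19 \left(6 + 2\right) = 19 \cdot 8 = 152$)
$x = 144912$ ($x = \left(152 + 59798\right) + 84962 = 59950 + 84962 = 144912$)
$\left(60682 + W{\left(-500 \right)}\right) + x = \left(60682 - \frac{1}{7}\right) + 144912 = \frac{424773}{7} + 144912 = \frac{1439157}{7}$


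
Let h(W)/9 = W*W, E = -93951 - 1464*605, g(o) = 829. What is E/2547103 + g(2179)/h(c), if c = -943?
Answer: -7838431565324/20385079160823 ≈ -0.38452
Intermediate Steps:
E = -979671 (E = -93951 - 1*885720 = -93951 - 885720 = -979671)
h(W) = 9*W² (h(W) = 9*(W*W) = 9*W²)
E/2547103 + g(2179)/h(c) = -979671/2547103 + 829/((9*(-943)²)) = -979671*1/2547103 + 829/((9*889249)) = -979671/2547103 + 829/8003241 = -7838431565324/20385079160823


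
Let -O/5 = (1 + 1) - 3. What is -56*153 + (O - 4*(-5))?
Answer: -8543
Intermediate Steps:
O = 5 (O = -5*((1 + 1) - 3) = -5*(2 - 3) = -5*(-1) = 5)
-56*153 + (O - 4*(-5)) = -56*153 + (5 - 4*(-5)) = -8568 + (5 + 20) = -8568 + 25 = -8543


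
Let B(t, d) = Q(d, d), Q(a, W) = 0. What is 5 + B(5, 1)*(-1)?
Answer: 5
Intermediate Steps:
B(t, d) = 0
5 + B(5, 1)*(-1) = 5 + 0*(-1) = 5 + 0 = 5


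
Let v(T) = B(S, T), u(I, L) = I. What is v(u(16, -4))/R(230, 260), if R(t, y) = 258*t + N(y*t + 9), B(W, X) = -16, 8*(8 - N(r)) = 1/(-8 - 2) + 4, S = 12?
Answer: -1280/4747801 ≈ -0.00026960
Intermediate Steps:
N(r) = 601/80 (N(r) = 8 - (1/(-8 - 2) + 4)/8 = 8 - (1/(-10) + 4)/8 = 8 - (-⅒ + 4)/8 = 8 - ⅛*39/10 = 8 - 39/80 = 601/80)
v(T) = -16
R(t, y) = 601/80 + 258*t (R(t, y) = 258*t + 601/80 = 601/80 + 258*t)
v(u(16, -4))/R(230, 260) = -16/(601/80 + 258*230) = -16/(601/80 + 59340) = -16/4747801/80 = -16*80/4747801 = -1280/4747801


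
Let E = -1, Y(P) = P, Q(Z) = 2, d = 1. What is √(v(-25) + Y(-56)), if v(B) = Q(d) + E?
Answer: I*√55 ≈ 7.4162*I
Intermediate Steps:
v(B) = 1 (v(B) = 2 - 1 = 1)
√(v(-25) + Y(-56)) = √(1 - 56) = √(-55) = I*√55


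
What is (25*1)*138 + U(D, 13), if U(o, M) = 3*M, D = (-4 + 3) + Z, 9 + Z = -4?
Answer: 3489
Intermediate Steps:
Z = -13 (Z = -9 - 4 = -13)
D = -14 (D = (-4 + 3) - 13 = -1 - 13 = -14)
(25*1)*138 + U(D, 13) = (25*1)*138 + 3*13 = 25*138 + 39 = 3450 + 39 = 3489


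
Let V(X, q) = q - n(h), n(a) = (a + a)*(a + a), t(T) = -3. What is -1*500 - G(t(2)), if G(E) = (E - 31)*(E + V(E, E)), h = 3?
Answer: -1928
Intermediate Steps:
n(a) = 4*a² (n(a) = (2*a)*(2*a) = 4*a²)
V(X, q) = -36 + q (V(X, q) = q - 4*3² = q - 4*9 = q - 1*36 = q - 36 = -36 + q)
G(E) = (-36 + 2*E)*(-31 + E) (G(E) = (E - 31)*(E + (-36 + E)) = (-31 + E)*(-36 + 2*E) = (-36 + 2*E)*(-31 + E))
-1*500 - G(t(2)) = -1*500 - (1116 - 98*(-3) + 2*(-3)²) = -500 - (1116 + 294 + 2*9) = -500 - (1116 + 294 + 18) = -500 - 1*1428 = -500 - 1428 = -1928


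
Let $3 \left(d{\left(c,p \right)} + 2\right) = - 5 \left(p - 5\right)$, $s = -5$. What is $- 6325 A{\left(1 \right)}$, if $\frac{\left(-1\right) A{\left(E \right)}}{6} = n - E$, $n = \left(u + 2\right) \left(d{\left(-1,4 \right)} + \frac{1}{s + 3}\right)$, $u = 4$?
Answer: $-227700$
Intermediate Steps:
$d{\left(c,p \right)} = \frac{19}{3} - \frac{5 p}{3}$ ($d{\left(c,p \right)} = -2 + \frac{\left(-5\right) \left(p - 5\right)}{3} = -2 + \frac{\left(-5\right) \left(-5 + p\right)}{3} = -2 + \frac{25 - 5 p}{3} = -2 - \left(- \frac{25}{3} + \frac{5 p}{3}\right) = \frac{19}{3} - \frac{5 p}{3}$)
$n = -5$ ($n = \left(4 + 2\right) \left(\left(\frac{19}{3} - \frac{20}{3}\right) + \frac{1}{-5 + 3}\right) = 6 \left(\left(\frac{19}{3} - \frac{20}{3}\right) + \frac{1}{-2}\right) = 6 \left(- \frac{1}{3} - \frac{1}{2}\right) = 6 \left(- \frac{5}{6}\right) = -5$)
$A{\left(E \right)} = 30 + 6 E$ ($A{\left(E \right)} = - 6 \left(-5 - E\right) = 30 + 6 E$)
$- 6325 A{\left(1 \right)} = - 6325 \left(30 + 6 \cdot 1\right) = - 6325 \left(30 + 6\right) = \left(-6325\right) 36 = -227700$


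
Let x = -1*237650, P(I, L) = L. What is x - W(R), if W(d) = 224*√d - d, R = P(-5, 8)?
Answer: -237642 - 448*√2 ≈ -2.3828e+5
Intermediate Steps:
R = 8
x = -237650
W(d) = -d + 224*√d
x - W(R) = -237650 - (-1*8 + 224*√8) = -237650 - (-8 + 224*(2*√2)) = -237650 - (-8 + 448*√2) = -237650 + (8 - 448*√2) = -237642 - 448*√2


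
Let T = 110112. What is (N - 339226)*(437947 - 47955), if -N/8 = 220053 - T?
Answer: -475304309968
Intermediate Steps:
N = -879528 (N = -8*(220053 - 1*110112) = -8*(220053 - 110112) = -8*109941 = -879528)
(N - 339226)*(437947 - 47955) = (-879528 - 339226)*(437947 - 47955) = -1218754*389992 = -475304309968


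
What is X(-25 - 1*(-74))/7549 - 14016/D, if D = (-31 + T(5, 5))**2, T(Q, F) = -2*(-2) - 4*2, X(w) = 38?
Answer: -105760234/9247525 ≈ -11.437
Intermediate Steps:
T(Q, F) = -4 (T(Q, F) = 4 - 8 = -4)
D = 1225 (D = (-31 - 4)**2 = (-35)**2 = 1225)
X(-25 - 1*(-74))/7549 - 14016/D = 38/7549 - 14016/1225 = -105760234/9247525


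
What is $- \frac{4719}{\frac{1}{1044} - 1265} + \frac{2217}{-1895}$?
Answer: $\frac{6408074217}{2502648805} \approx 2.5605$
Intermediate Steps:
$- \frac{4719}{\frac{1}{1044} - 1265} + \frac{2217}{-1895} = - \frac{4719}{\frac{1}{1044} - 1265} + 2217 \left(- \frac{1}{1895}\right) = - \frac{4719}{- \frac{1320659}{1044}} - \frac{2217}{1895} = \left(-4719\right) \left(- \frac{1044}{1320659}\right) - \frac{2217}{1895} = \frac{4926636}{1320659} - \frac{2217}{1895} = \frac{6408074217}{2502648805}$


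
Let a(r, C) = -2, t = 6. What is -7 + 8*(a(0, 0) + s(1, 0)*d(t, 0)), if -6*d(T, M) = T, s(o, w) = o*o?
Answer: -31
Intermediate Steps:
s(o, w) = o²
d(T, M) = -T/6
-7 + 8*(a(0, 0) + s(1, 0)*d(t, 0)) = -7 + 8*(-2 + 1²*(-⅙*6)) = -7 + 8*(-2 + 1*(-1)) = -7 + 8*(-2 - 1) = -7 + 8*(-3) = -7 - 24 = -31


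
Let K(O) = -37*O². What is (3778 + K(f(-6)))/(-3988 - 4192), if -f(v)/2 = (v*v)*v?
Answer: 690131/818 ≈ 843.68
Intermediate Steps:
f(v) = -2*v³ (f(v) = -2*v*v*v = -2*v²*v = -2*v³)
(3778 + K(f(-6)))/(-3988 - 4192) = (3778 - 37*(-2*(-6)³)²)/(-3988 - 4192) = (3778 - 37*(-2*(-216))²)/(-8180) = (3778 - 37*432²)*(-1/8180) = (3778 - 37*186624)*(-1/8180) = (3778 - 6905088)*(-1/8180) = -6901310*(-1/8180) = 690131/818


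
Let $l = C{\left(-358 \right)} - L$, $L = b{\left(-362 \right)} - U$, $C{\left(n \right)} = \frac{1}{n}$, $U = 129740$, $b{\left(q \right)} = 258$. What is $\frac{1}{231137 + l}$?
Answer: $\frac{358}{129101601} \approx 2.773 \cdot 10^{-6}$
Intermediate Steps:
$L = -129482$ ($L = 258 - 129740 = -129482$)
$l = \frac{46354555}{358}$ ($l = \frac{1}{-358} - -129482 = - \frac{1}{358} + 129482 = \frac{46354555}{358} \approx 1.2948 \cdot 10^{5}$)
$\frac{1}{231137 + l} = \frac{1}{231137 + \frac{46354555}{358}} = \frac{1}{\frac{129101601}{358}} = \frac{358}{129101601}$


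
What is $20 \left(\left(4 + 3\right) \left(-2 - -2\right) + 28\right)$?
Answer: $560$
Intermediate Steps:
$20 \left(\left(4 + 3\right) \left(-2 - -2\right) + 28\right) = 20 \left(7 \left(-2 + 2\right) + 28\right) = 20 \left(7 \cdot 0 + 28\right) = 20 \left(0 + 28\right) = 20 \cdot 28 = 560$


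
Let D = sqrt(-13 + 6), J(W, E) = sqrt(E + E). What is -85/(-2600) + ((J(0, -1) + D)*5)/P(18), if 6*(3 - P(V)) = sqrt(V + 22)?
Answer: 17/520 + 15*I*sqrt(70)/71 + 30*I*sqrt(5)/71 + 135*I*sqrt(2)/71 + 135*I*sqrt(7)/71 ≈ 0.032692 + 10.432*I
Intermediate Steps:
J(W, E) = sqrt(2)*sqrt(E) (J(W, E) = sqrt(2*E) = sqrt(2)*sqrt(E))
P(V) = 3 - sqrt(22 + V)/6 (P(V) = 3 - sqrt(V + 22)/6 = 3 - sqrt(22 + V)/6)
D = I*sqrt(7) (D = sqrt(-7) = I*sqrt(7) ≈ 2.6458*I)
-85/(-2600) + ((J(0, -1) + D)*5)/P(18) = -85/(-2600) + ((sqrt(2)*sqrt(-1) + I*sqrt(7))*5)/(3 - sqrt(22 + 18)/6) = -85*(-1/2600) + ((sqrt(2)*I + I*sqrt(7))*5)/(3 - sqrt(10)/3) = 17/520 + ((I*sqrt(2) + I*sqrt(7))*5)/(3 - sqrt(10)/3) = 17/520 + (5*I*sqrt(2) + 5*I*sqrt(7))/(3 - sqrt(10)/3)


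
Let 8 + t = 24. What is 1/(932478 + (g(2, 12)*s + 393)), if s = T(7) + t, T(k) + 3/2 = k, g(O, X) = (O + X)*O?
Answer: 1/933473 ≈ 1.0713e-6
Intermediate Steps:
g(O, X) = O*(O + X)
T(k) = -3/2 + k
t = 16 (t = -8 + 24 = 16)
s = 43/2 (s = (-3/2 + 7) + 16 = 11/2 + 16 = 43/2 ≈ 21.500)
1/(932478 + (g(2, 12)*s + 393)) = 1/(932478 + ((2*(2 + 12))*(43/2) + 393)) = 1/(932478 + ((2*14)*(43/2) + 393)) = 1/(932478 + (28*(43/2) + 393)) = 1/(932478 + (602 + 393)) = 1/(932478 + 995) = 1/933473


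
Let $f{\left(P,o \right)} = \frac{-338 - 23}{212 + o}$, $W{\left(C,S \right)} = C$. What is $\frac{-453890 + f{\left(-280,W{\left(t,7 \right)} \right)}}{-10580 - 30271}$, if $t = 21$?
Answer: $\frac{105756731}{9518283} \approx 11.111$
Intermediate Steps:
$f{\left(P,o \right)} = - \frac{361}{212 + o}$
$\frac{-453890 + f{\left(-280,W{\left(t,7 \right)} \right)}}{-10580 - 30271} = \frac{-453890 - \frac{361}{212 + 21}}{-10580 - 30271} = \frac{-453890 - \frac{361}{233}}{-40851} = \left(-453890 - \frac{361}{233}\right) \left(- \frac{1}{40851}\right) = \left(- \frac{105756731}{233}\right) \left(- \frac{1}{40851}\right) = \frac{105756731}{9518283}$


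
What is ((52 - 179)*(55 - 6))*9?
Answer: -56007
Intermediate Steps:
((52 - 179)*(55 - 6))*9 = -127*49*9 = -6223*9 = -56007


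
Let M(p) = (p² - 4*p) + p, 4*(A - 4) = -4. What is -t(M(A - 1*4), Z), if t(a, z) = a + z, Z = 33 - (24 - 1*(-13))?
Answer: 0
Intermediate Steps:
A = 3 (A = 4 + (¼)*(-4) = 4 - 1 = 3)
M(p) = p² - 3*p
Z = -4 (Z = 33 - (24 + 13) = 33 - 1*37 = 33 - 37 = -4)
-t(M(A - 1*4), Z) = -((3 - 1*4)*(-3 + (3 - 1*4)) - 4) = -((3 - 4)*(-3 + (3 - 4)) - 4) = -(-(-3 - 1) - 4) = -(-1*(-4) - 4) = -(4 - 4) = -1*0 = 0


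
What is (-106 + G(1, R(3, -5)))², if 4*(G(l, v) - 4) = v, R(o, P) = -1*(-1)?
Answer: 165649/16 ≈ 10353.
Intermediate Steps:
R(o, P) = 1
G(l, v) = 4 + v/4
(-106 + G(1, R(3, -5)))² = (-106 + (4 + (¼)*1))² = (-106 + (4 + ¼))² = (-106 + 17/4)² = (-407/4)² = 165649/16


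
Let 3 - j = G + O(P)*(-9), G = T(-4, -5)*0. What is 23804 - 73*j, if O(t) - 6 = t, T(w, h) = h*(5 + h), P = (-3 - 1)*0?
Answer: 19643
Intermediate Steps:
P = 0 (P = -4*0 = 0)
O(t) = 6 + t
G = 0 (G = -5*(5 - 5)*0 = -5*0*0 = 0*0 = 0)
j = 57 (j = 3 - (0 + (6 + 0)*(-9)) = 3 - (0 + 6*(-9)) = 3 - (0 - 54) = 3 - 1*(-54) = 3 + 54 = 57)
23804 - 73*j = 23804 - 73*57 = 23804 - 4161 = 19643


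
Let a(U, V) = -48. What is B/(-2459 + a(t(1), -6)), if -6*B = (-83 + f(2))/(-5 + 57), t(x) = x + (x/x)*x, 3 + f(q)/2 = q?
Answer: -85/782184 ≈ -0.00010867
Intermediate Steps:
f(q) = -6 + 2*q
t(x) = 2*x (t(x) = x + 1*x = x + x = 2*x)
B = 85/312 (B = -(-83 + (-6 + 2*2))/(6*(-5 + 57)) = -(-83 + (-6 + 4))/(6*52) = -(-83 - 2)/(6*52) = -(-85)/(6*52) = -1/6*(-85/52) = 85/312 ≈ 0.27244)
B/(-2459 + a(t(1), -6)) = (85/312)/(-2459 - 48) = (85/312)/(-2507) = -1/2507*85/312 = -85/782184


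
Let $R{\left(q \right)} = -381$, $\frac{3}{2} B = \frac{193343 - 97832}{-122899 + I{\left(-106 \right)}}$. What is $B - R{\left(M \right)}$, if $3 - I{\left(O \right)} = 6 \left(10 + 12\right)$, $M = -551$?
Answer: $\frac{23404997}{61514} \approx 380.48$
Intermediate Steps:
$I{\left(O \right)} = -129$ ($I{\left(O \right)} = 3 - 6 \left(10 + 12\right) = 3 - 6 \cdot 22 = 3 - 132 = -129$)
$B = - \frac{31837}{61514}$ ($B = \frac{2 \frac{193343 - 97832}{-122899 - 129}}{3} = \frac{2 \frac{95511}{-123028}}{3} = \frac{2 \cdot 95511 \left(- \frac{1}{123028}\right)}{3} = \frac{2}{3} \left(- \frac{95511}{123028}\right) = - \frac{31837}{61514} \approx -0.51756$)
$B - R{\left(M \right)} = - \frac{31837}{61514} - -381 = - \frac{31837}{61514} + 381 = \frac{23404997}{61514}$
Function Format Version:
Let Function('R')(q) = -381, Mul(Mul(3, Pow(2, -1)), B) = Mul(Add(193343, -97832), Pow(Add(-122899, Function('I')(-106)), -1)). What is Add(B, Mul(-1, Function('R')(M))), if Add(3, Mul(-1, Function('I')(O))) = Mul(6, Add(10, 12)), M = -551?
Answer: Rational(23404997, 61514) ≈ 380.48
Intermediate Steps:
Function('I')(O) = -129 (Function('I')(O) = Add(3, Mul(-1, Mul(6, Add(10, 12)))) = Add(3, Mul(-1, Mul(6, 22))) = Add(3, Mul(-1, 132)) = Add(3, -132) = -129)
B = Rational(-31837, 61514) (B = Mul(Rational(2, 3), Mul(Add(193343, -97832), Pow(Add(-122899, -129), -1))) = Mul(Rational(2, 3), Mul(95511, Pow(-123028, -1))) = Mul(Rational(2, 3), Mul(95511, Rational(-1, 123028))) = Mul(Rational(2, 3), Rational(-95511, 123028)) = Rational(-31837, 61514) ≈ -0.51756)
Add(B, Mul(-1, Function('R')(M))) = Add(Rational(-31837, 61514), Mul(-1, -381)) = Add(Rational(-31837, 61514), 381) = Rational(23404997, 61514)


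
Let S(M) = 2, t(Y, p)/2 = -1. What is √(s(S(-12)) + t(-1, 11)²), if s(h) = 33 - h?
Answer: √35 ≈ 5.9161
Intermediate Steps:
t(Y, p) = -2 (t(Y, p) = 2*(-1) = -2)
√(s(S(-12)) + t(-1, 11)²) = √((33 - 1*2) + (-2)²) = √((33 - 2) + 4) = √(31 + 4) = √35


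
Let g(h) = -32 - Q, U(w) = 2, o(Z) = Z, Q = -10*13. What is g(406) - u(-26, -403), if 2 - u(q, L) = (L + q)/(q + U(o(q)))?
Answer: 911/8 ≈ 113.88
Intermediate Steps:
Q = -130
g(h) = 98 (g(h) = -32 - 1*(-130) = -32 + 130 = 98)
u(q, L) = 2 - (L + q)/(2 + q) (u(q, L) = 2 - (L + q)/(q + 2) = 2 - (L + q)/(2 + q))
g(406) - u(-26, -403) = 98 - (4 - 26 - 1*(-403))/(2 - 26) = 98 - (4 - 26 + 403)/(-24) = 98 - (-1)*381/24 = 98 - 1*(-127/8) = 98 + 127/8 = 911/8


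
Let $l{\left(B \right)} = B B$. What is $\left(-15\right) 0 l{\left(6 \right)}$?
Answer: $0$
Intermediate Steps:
$l{\left(B \right)} = B^{2}$
$\left(-15\right) 0 l{\left(6 \right)} = \left(-15\right) 0 \cdot 6^{2} = 0 \cdot 36 = 0$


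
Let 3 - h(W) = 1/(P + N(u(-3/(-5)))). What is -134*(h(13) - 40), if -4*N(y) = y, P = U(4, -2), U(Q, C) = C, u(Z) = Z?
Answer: 210514/43 ≈ 4895.7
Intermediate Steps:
P = -2
N(y) = -y/4
h(W) = 149/43 (h(W) = 3 - 1/(-2 - (-3)/(4*(-5))) = 3 - 1/(-2 - (-3)*(-1)/(4*5)) = 3 - 1/(-2 - ¼*⅗) = 3 - 1/(-2 - 3/20) = 3 - 1/(-43/20) = 3 - 1*(-20/43) = 3 + 20/43 = 149/43)
-134*(h(13) - 40) = -134*(149/43 - 40) = -134*(-1571/43) = 210514/43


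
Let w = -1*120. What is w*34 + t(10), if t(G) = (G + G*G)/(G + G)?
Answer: -8149/2 ≈ -4074.5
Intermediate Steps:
w = -120
t(G) = (G + G²)/(2*G) (t(G) = (G + G²)/((2*G)) = (G + G²)*(1/(2*G)) = (G + G²)/(2*G))
w*34 + t(10) = -120*34 + (½ + (½)*10) = -4080 + (½ + 5) = -4080 + 11/2 = -8149/2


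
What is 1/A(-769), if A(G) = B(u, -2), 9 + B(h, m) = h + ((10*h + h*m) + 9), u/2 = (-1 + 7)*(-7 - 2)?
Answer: -1/972 ≈ -0.0010288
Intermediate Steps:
u = -108 (u = 2*((-1 + 7)*(-7 - 2)) = 2*(6*(-9)) = 2*(-54) = -108)
B(h, m) = 11*h + h*m (B(h, m) = -9 + (h + ((10*h + h*m) + 9)) = -9 + (h + (9 + 10*h + h*m)) = -9 + (9 + 11*h + h*m) = 11*h + h*m)
A(G) = -972 (A(G) = -108*(11 - 2) = -108*9 = -972)
1/A(-769) = 1/(-972) = -1/972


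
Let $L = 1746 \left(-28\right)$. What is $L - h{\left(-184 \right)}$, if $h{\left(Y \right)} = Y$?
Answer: $-48704$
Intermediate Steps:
$L = -48888$
$L - h{\left(-184 \right)} = -48888 - -184 = -48888 + 184 = -48704$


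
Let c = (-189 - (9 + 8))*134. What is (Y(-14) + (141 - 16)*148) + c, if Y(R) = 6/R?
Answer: -63731/7 ≈ -9104.4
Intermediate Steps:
c = -27604 (c = (-189 - 1*17)*134 = (-189 - 17)*134 = -206*134 = -27604)
(Y(-14) + (141 - 16)*148) + c = (6/(-14) + (141 - 16)*148) - 27604 = (6*(-1/14) + 125*148) - 27604 = (-3/7 + 18500) - 27604 = 129497/7 - 27604 = -63731/7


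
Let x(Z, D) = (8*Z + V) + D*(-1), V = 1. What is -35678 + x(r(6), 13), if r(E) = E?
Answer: -35642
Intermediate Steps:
x(Z, D) = 1 - D + 8*Z (x(Z, D) = (8*Z + 1) + D*(-1) = (1 + 8*Z) - D = 1 - D + 8*Z)
-35678 + x(r(6), 13) = -35678 + (1 - 1*13 + 8*6) = -35678 + (1 - 13 + 48) = -35678 + 36 = -35642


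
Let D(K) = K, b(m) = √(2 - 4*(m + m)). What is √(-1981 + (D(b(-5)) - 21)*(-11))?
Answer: √(-1750 - 11*√42) ≈ 42.677*I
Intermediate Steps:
b(m) = √(2 - 8*m)
√(-1981 + (D(b(-5)) - 21)*(-11)) = √(-1981 + (√(2 - 8*(-5)) - 21)*(-11)) = √(-1981 + (√(2 + 40) - 21)*(-11)) = √(-1981 + (√42 - 21)*(-11)) = √(-1981 + (-21 + √42)*(-11)) = √(-1981 + (231 - 11*√42)) = √(-1750 - 11*√42)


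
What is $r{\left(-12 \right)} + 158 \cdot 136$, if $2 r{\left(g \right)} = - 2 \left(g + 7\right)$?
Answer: $21493$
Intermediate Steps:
$r{\left(g \right)} = -7 - g$ ($r{\left(g \right)} = \frac{\left(-2\right) \left(g + 7\right)}{2} = \frac{\left(-2\right) \left(7 + g\right)}{2} = \frac{-14 - 2 g}{2} = -7 - g$)
$r{\left(-12 \right)} + 158 \cdot 136 = \left(-7 - -12\right) + 158 \cdot 136 = \left(-7 + 12\right) + 21488 = 5 + 21488 = 21493$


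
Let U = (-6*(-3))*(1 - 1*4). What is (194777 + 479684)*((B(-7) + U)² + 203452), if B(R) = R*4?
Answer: 141755515136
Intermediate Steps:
B(R) = 4*R
U = -54 (U = 18*(1 - 4) = 18*(-3) = -54)
(194777 + 479684)*((B(-7) + U)² + 203452) = (194777 + 479684)*((4*(-7) - 54)² + 203452) = 674461*((-28 - 54)² + 203452) = 674461*((-82)² + 203452) = 674461*(6724 + 203452) = 674461*210176 = 141755515136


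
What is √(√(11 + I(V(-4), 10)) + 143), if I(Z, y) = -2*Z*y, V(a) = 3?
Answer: √(143 + 7*I) ≈ 11.962 + 0.2926*I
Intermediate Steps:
I(Z, y) = -2*Z*y
√(√(11 + I(V(-4), 10)) + 143) = √(√(11 - 2*3*10) + 143) = √(√(11 - 60) + 143) = √(√(-49) + 143) = √(7*I + 143) = √(143 + 7*I)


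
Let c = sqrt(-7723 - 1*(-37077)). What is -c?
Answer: -sqrt(29354) ≈ -171.33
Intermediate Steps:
c = sqrt(29354) (c = sqrt(-7723 + 37077) = sqrt(29354) ≈ 171.33)
-c = -sqrt(29354)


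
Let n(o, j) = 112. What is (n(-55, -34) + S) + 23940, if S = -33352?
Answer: -9300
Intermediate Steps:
(n(-55, -34) + S) + 23940 = (112 - 33352) + 23940 = -33240 + 23940 = -9300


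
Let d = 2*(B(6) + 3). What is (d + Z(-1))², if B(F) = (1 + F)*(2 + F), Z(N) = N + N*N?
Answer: 13924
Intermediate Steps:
Z(N) = N + N²
d = 118 (d = 2*((2 + 6² + 3*6) + 3) = 2*((2 + 36 + 18) + 3) = 2*(56 + 3) = 2*59 = 118)
(d + Z(-1))² = (118 - (1 - 1))² = (118 - 1*0)² = (118 + 0)² = 118² = 13924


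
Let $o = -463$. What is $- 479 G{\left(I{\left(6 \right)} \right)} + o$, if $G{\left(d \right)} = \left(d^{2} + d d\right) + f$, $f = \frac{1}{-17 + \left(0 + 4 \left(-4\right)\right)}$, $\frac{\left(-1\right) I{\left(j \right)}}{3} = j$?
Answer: $- \frac{10257736}{33} \approx -3.1084 \cdot 10^{5}$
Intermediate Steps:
$I{\left(j \right)} = - 3 j$
$f = - \frac{1}{33}$ ($f = \frac{1}{-17 + \left(0 - 16\right)} = \frac{1}{-17 - 16} = \frac{1}{-33} = - \frac{1}{33} \approx -0.030303$)
$G{\left(d \right)} = - \frac{1}{33} + 2 d^{2}$ ($G{\left(d \right)} = \left(d^{2} + d d\right) - \frac{1}{33} = \left(d^{2} + d^{2}\right) - \frac{1}{33} = 2 d^{2} - \frac{1}{33} = - \frac{1}{33} + 2 d^{2}$)
$- 479 G{\left(I{\left(6 \right)} \right)} + o = - 479 \left(- \frac{1}{33} + 2 \left(\left(-3\right) 6\right)^{2}\right) - 463 = - 479 \left(- \frac{1}{33} + 2 \left(-18\right)^{2}\right) - 463 = - 479 \left(- \frac{1}{33} + 2 \cdot 324\right) - 463 = - 479 \left(- \frac{1}{33} + 648\right) - 463 = \left(-479\right) \frac{21383}{33} - 463 = - \frac{10242457}{33} - 463 = - \frac{10257736}{33}$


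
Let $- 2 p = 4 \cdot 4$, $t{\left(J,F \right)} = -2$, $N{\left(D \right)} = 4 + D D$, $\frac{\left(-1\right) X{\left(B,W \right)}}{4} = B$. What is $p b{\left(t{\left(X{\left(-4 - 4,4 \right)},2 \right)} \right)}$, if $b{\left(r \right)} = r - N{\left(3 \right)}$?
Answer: $120$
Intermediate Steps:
$X{\left(B,W \right)} = - 4 B$
$N{\left(D \right)} = 4 + D^{2}$
$p = -8$ ($p = - \frac{4 \cdot 4}{2} = \left(- \frac{1}{2}\right) 16 = -8$)
$b{\left(r \right)} = -13 + r$ ($b{\left(r \right)} = r - \left(4 + 3^{2}\right) = r - \left(4 + 9\right) = r - 13 = -13 + r$)
$p b{\left(t{\left(X{\left(-4 - 4,4 \right)},2 \right)} \right)} = - 8 \left(-13 - 2\right) = \left(-8\right) \left(-15\right) = 120$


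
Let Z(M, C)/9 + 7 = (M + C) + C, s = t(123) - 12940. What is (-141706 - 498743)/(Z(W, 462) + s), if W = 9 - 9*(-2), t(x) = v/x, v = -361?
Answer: 78775227/546973 ≈ 144.02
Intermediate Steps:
t(x) = -361/x
W = 27 (W = 9 + 18 = 27)
s = -1591981/123 (s = -361/123 - 12940 = -1591981/123 ≈ -12943.)
Z(M, C) = -63 + 9*M + 18*C (Z(M, C) = -63 + 9*((M + C) + C) = -63 + 9*((C + M) + C) = -63 + 9*(M + 2*C) = -63 + (9*M + 18*C) = -63 + 9*M + 18*C)
(-141706 - 498743)/(Z(W, 462) + s) = (-141706 - 498743)/((-63 + 9*27 + 18*462) - 1591981/123) = -640449/((-63 + 243 + 8316) - 1591981/123) = -640449/(8496 - 1591981/123) = -640449/(-546973/123) = -640449*(-123/546973) = 78775227/546973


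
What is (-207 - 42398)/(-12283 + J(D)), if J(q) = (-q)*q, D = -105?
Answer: 42605/23308 ≈ 1.8279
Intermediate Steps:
J(q) = -q**2
(-207 - 42398)/(-12283 + J(D)) = (-207 - 42398)/(-12283 - 1*(-105)**2) = -42605/(-12283 - 1*11025) = -42605/(-12283 - 11025) = -42605/(-23308) = -42605*(-1/23308) = 42605/23308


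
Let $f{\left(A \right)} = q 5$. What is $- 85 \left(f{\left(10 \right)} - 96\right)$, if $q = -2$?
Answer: $9010$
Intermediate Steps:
$f{\left(A \right)} = -10$ ($f{\left(A \right)} = \left(-2\right) 5 = -10$)
$- 85 \left(f{\left(10 \right)} - 96\right) = - 85 \left(-10 - 96\right) = \left(-85\right) \left(-106\right) = 9010$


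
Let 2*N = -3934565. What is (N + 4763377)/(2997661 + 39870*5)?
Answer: 5592189/6394022 ≈ 0.87460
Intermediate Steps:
N = -3934565/2 (N = (½)*(-3934565) = -3934565/2 ≈ -1.9673e+6)
(N + 4763377)/(2997661 + 39870*5) = (-3934565/2 + 4763377)/(2997661 + 39870*5) = 5592189/(2*(2997661 + 199350)) = (5592189/2)/3197011 = (5592189/2)*(1/3197011) = 5592189/6394022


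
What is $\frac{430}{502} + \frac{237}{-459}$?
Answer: $\frac{13066}{38403} \approx 0.34023$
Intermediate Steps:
$\frac{430}{502} + \frac{237}{-459} = 430 \cdot \frac{1}{502} + 237 \left(- \frac{1}{459}\right) = \frac{215}{251} - \frac{79}{153} = \frac{13066}{38403}$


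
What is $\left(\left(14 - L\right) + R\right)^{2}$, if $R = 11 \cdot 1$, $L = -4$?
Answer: $841$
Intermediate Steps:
$R = 11$
$\left(\left(14 - L\right) + R\right)^{2} = \left(\left(14 - -4\right) + 11\right)^{2} = \left(\left(14 + 4\right) + 11\right)^{2} = \left(18 + 11\right)^{2} = 29^{2} = 841$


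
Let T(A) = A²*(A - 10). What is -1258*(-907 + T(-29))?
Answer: 42402148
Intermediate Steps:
T(A) = A²*(-10 + A)
-1258*(-907 + T(-29)) = -1258*(-907 + (-29)²*(-10 - 29)) = -1258*(-907 + 841*(-39)) = -1258*(-907 - 32799) = -1258*(-33706) = 42402148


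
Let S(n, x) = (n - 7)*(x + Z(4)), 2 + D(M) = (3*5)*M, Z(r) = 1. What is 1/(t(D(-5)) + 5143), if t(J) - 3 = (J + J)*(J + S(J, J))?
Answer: -1/966132 ≈ -1.0351e-6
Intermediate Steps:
D(M) = -2 + 15*M (D(M) = -2 + (3*5)*M = -2 + 15*M)
S(n, x) = (1 + x)*(-7 + n) (S(n, x) = (n - 7)*(x + 1) = (-7 + n)*(1 + x) = (1 + x)*(-7 + n))
t(J) = 3 + 2*J*(-7 + J² - 5*J) (t(J) = 3 + (J + J)*(J + (-7 + J - 7*J + J*J)) = 3 + (2*J)*(J + (-7 + J - 7*J + J²)) = 3 + (2*J)*(J + (-7 + J² - 6*J)) = 3 + (2*J)*(-7 + J² - 5*J) = 3 + 2*J*(-7 + J² - 5*J))
1/(t(D(-5)) + 5143) = 1/((3 - 14*(-2 + 15*(-5)) - 10*(-2 + 15*(-5))² + 2*(-2 + 15*(-5))³) + 5143) = 1/((3 - 14*(-2 - 75) - 10*(-2 - 75)² + 2*(-2 - 75)³) + 5143) = 1/((3 - 14*(-77) - 10*(-77)² + 2*(-77)³) + 5143) = 1/((3 + 1078 - 10*5929 + 2*(-456533)) + 5143) = 1/((3 + 1078 - 59290 - 913066) + 5143) = 1/(-971275 + 5143) = 1/(-966132) = -1/966132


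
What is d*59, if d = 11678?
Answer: 689002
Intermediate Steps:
d*59 = 11678*59 = 689002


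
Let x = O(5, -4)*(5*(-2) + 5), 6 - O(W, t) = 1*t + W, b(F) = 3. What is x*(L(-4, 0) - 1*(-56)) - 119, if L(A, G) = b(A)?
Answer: -1594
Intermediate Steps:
L(A, G) = 3
O(W, t) = 6 - W - t (O(W, t) = 6 - (1*t + W) = 6 - (t + W) = 6 - (W + t) = 6 + (-W - t) = 6 - W - t)
x = -25 (x = (6 - 1*5 - 1*(-4))*(5*(-2) + 5) = (6 - 5 + 4)*(-10 + 5) = 5*(-5) = -25)
x*(L(-4, 0) - 1*(-56)) - 119 = -25*(3 - 1*(-56)) - 119 = -25*(3 + 56) - 119 = -25*59 - 119 = -1475 - 119 = -1594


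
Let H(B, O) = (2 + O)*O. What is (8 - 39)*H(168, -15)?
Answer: -6045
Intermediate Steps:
H(B, O) = O*(2 + O)
(8 - 39)*H(168, -15) = (8 - 39)*(-15*(2 - 15)) = -(-465)*(-13) = -31*195 = -6045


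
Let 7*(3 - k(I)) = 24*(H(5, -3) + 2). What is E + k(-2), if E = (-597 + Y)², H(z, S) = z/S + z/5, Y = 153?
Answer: 1379941/7 ≈ 1.9713e+5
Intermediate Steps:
H(z, S) = z/5 + z/S (H(z, S) = z/S + z*(⅕) = z/S + z/5 = z/5 + z/S)
k(I) = -11/7 (k(I) = 3 - 24*(((⅕)*5 + 5/(-3)) + 2)/7 = 3 - 24*((1 + 5*(-⅓)) + 2)/7 = 3 - 24*((1 - 5/3) + 2)/7 = 3 - 24*(-⅔ + 2)/7 = 3 - 24*4/(7*3) = 3 - ⅐*32 = 3 - 32/7 = -11/7)
E = 197136 (E = (-597 + 153)² = (-444)² = 197136)
E + k(-2) = 197136 - 11/7 = 1379941/7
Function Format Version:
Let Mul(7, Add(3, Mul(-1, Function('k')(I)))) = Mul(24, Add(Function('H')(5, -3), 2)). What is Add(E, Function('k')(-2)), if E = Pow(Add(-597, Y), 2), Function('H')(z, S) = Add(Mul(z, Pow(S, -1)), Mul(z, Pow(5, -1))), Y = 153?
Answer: Rational(1379941, 7) ≈ 1.9713e+5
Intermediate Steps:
Function('H')(z, S) = Add(Mul(Rational(1, 5), z), Mul(z, Pow(S, -1))) (Function('H')(z, S) = Add(Mul(z, Pow(S, -1)), Mul(z, Rational(1, 5))) = Add(Mul(z, Pow(S, -1)), Mul(Rational(1, 5), z)) = Add(Mul(Rational(1, 5), z), Mul(z, Pow(S, -1))))
Function('k')(I) = Rational(-11, 7) (Function('k')(I) = Add(3, Mul(Rational(-1, 7), Mul(24, Add(Add(Mul(Rational(1, 5), 5), Mul(5, Pow(-3, -1))), 2)))) = Add(3, Mul(Rational(-1, 7), Mul(24, Add(Add(1, Mul(5, Rational(-1, 3))), 2)))) = Add(3, Mul(Rational(-1, 7), Mul(24, Add(Add(1, Rational(-5, 3)), 2)))) = Add(3, Mul(Rational(-1, 7), Mul(24, Add(Rational(-2, 3), 2)))) = Add(3, Mul(Rational(-1, 7), Mul(24, Rational(4, 3)))) = Add(3, Mul(Rational(-1, 7), 32)) = Add(3, Rational(-32, 7)) = Rational(-11, 7))
E = 197136 (E = Pow(Add(-597, 153), 2) = Pow(-444, 2) = 197136)
Add(E, Function('k')(-2)) = Add(197136, Rational(-11, 7)) = Rational(1379941, 7)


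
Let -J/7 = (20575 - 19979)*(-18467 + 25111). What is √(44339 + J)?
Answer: I*√27674429 ≈ 5260.6*I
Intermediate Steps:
J = -27718768 (J = -7*(20575 - 19979)*(-18467 + 25111) = -4172*6644 = -7*3959824 = -27718768)
√(44339 + J) = √(44339 - 27718768) = √(-27674429) = I*√27674429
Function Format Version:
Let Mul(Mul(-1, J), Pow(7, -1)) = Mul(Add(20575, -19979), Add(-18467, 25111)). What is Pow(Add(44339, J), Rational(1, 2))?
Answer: Mul(I, Pow(27674429, Rational(1, 2))) ≈ Mul(5260.6, I)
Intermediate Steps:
J = -27718768 (J = Mul(-7, Mul(Add(20575, -19979), Add(-18467, 25111))) = Mul(-7, Mul(596, 6644)) = Mul(-7, 3959824) = -27718768)
Pow(Add(44339, J), Rational(1, 2)) = Pow(Add(44339, -27718768), Rational(1, 2)) = Pow(-27674429, Rational(1, 2)) = Mul(I, Pow(27674429, Rational(1, 2)))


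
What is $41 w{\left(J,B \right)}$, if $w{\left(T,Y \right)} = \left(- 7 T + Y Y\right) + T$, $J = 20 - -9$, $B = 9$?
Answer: $-3813$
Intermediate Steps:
$J = 29$ ($J = 20 + 9 = 29$)
$w{\left(T,Y \right)} = Y^{2} - 6 T$ ($w{\left(T,Y \right)} = \left(- 7 T + Y^{2}\right) + T = \left(Y^{2} - 7 T\right) + T = Y^{2} - 6 T$)
$41 w{\left(J,B \right)} = 41 \left(9^{2} - 174\right) = 41 \left(81 - 174\right) = 41 \left(-93\right) = -3813$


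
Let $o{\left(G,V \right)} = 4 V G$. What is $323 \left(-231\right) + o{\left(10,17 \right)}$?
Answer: $-73933$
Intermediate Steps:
$o{\left(G,V \right)} = 4 G V$
$323 \left(-231\right) + o{\left(10,17 \right)} = 323 \left(-231\right) + 4 \cdot 10 \cdot 17 = -74613 + 680 = -73933$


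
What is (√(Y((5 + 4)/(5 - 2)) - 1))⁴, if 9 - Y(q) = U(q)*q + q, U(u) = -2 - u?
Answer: 400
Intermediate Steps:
Y(q) = 9 - q - q*(-2 - q) (Y(q) = 9 - ((-2 - q)*q + q) = 9 - (q*(-2 - q) + q) = 9 - (q + q*(-2 - q)) = 9 + (-q - q*(-2 - q)) = 9 - q - q*(-2 - q))
(√(Y((5 + 4)/(5 - 2)) - 1))⁴ = (√((9 + (5 + 4)/(5 - 2) + ((5 + 4)/(5 - 2))²) - 1))⁴ = (√((9 + 9/3 + (9/3)²) - 1))⁴ = (√((9 + 9*(⅓) + (9*(⅓))²) - 1))⁴ = (√((9 + 3 + 3²) - 1))⁴ = (√((9 + 3 + 9) - 1))⁴ = (√(21 - 1))⁴ = (√20)⁴ = (2*√5)⁴ = 400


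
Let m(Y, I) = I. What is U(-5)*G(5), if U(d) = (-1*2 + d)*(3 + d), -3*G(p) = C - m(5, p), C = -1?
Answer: 28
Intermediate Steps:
G(p) = ⅓ + p/3 (G(p) = -(-1 - p)/3 = ⅓ + p/3)
U(d) = (-2 + d)*(3 + d)
U(-5)*G(5) = (-6 - 5 + (-5)²)*(⅓ + (⅓)*5) = (-6 - 5 + 25)*(⅓ + 5/3) = 14*2 = 28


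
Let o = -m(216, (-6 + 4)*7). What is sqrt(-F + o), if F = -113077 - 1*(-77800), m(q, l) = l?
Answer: sqrt(35291) ≈ 187.86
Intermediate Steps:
F = -35277 (F = -113077 + 77800 = -35277)
o = 14 (o = -(-6 + 4)*7 = -(-2)*7 = -1*(-14) = 14)
sqrt(-F + o) = sqrt(-1*(-35277) + 14) = sqrt(35277 + 14) = sqrt(35291)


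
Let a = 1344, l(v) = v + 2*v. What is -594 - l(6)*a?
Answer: -24786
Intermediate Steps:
l(v) = 3*v
-594 - l(6)*a = -594 - 3*6*1344 = -594 - 18*1344 = -594 - 1*24192 = -594 - 24192 = -24786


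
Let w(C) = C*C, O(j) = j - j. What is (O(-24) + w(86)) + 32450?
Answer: 39846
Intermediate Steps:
O(j) = 0
w(C) = C²
(O(-24) + w(86)) + 32450 = (0 + 86²) + 32450 = (0 + 7396) + 32450 = 7396 + 32450 = 39846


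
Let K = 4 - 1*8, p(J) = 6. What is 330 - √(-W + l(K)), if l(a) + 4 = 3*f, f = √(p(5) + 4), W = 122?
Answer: 330 - √(-126 + 3*√10) ≈ 330.0 - 10.794*I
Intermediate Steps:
K = -4 (K = 4 - 8 = -4)
f = √10 (f = √(6 + 4) = √10 ≈ 3.1623)
l(a) = -4 + 3*√10
330 - √(-W + l(K)) = 330 - √(-1*122 + (-4 + 3*√10)) = 330 - √(-122 + (-4 + 3*√10)) = 330 - √(-126 + 3*√10)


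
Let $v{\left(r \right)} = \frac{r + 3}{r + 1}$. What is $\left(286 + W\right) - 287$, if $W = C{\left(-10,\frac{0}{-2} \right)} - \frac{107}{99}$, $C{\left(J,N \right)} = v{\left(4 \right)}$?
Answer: $- \frac{337}{495} \approx -0.68081$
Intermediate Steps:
$v{\left(r \right)} = \frac{3 + r}{1 + r}$
$C{\left(J,N \right)} = \frac{7}{5}$ ($C{\left(J,N \right)} = \frac{3 + 4}{1 + 4} = \frac{1}{5} \cdot 7 = \frac{7}{5}$)
$W = \frac{158}{495}$ ($W = \frac{7}{5} - \frac{107}{99} = \frac{158}{495} \approx 0.31919$)
$\left(286 + W\right) - 287 = \left(286 + \frac{158}{495}\right) - 287 = \frac{141728}{495} - 287 = - \frac{337}{495}$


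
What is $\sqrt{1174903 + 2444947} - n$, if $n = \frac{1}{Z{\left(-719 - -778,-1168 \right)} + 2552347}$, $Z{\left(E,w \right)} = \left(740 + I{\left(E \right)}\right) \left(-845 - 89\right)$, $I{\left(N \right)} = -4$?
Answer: $- \frac{1}{1864923} + 5 \sqrt{144794} \approx 1902.6$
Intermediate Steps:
$Z{\left(E,w \right)} = -687424$ ($Z{\left(E,w \right)} = \left(740 - 4\right) \left(-845 - 89\right) = 736 \left(-934\right) = -687424$)
$n = \frac{1}{1864923}$ ($n = \frac{1}{-687424 + 2552347} = \frac{1}{1864923} \approx 5.3622 \cdot 10^{-7}$)
$\sqrt{1174903 + 2444947} - n = \sqrt{1174903 + 2444947} - \frac{1}{1864923} = \sqrt{3619850} - \frac{1}{1864923} = 5 \sqrt{144794} - \frac{1}{1864923} = - \frac{1}{1864923} + 5 \sqrt{144794}$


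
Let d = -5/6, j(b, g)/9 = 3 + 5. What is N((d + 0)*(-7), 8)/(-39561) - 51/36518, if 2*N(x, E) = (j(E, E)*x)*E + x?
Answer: -380846171/8668131588 ≈ -0.043936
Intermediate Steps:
j(b, g) = 72 (j(b, g) = 9*(3 + 5) = 9*8 = 72)
d = -5/6 (d = -5*1/6 = -5/6 ≈ -0.83333)
N(x, E) = x/2 + 36*E*x (N(x, E) = ((72*x)*E + x)/2 = (72*E*x + x)/2 = (x + 72*E*x)/2 = x/2 + 36*E*x)
N((d + 0)*(-7), 8)/(-39561) - 51/36518 = (((-5/6 + 0)*(-7))*(1 + 72*8)/2)/(-39561) - 51/36518 = ((-5/6*(-7))*(1 + 576)/2)*(-1/39561) - 51*1/36518 = ((1/2)*(35/6)*577)*(-1/39561) - 51/36518 = (20195/12)*(-1/39561) - 51/36518 = -20195/474732 - 51/36518 = -380846171/8668131588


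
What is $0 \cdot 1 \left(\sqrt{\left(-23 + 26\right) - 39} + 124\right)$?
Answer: $0$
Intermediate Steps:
$0 \cdot 1 \left(\sqrt{\left(-23 + 26\right) - 39} + 124\right) = 0 \left(\sqrt{3 - 39} + 124\right) = 0 \left(\sqrt{-36} + 124\right) = 0 \left(6 i + 124\right) = 0 \left(124 + 6 i\right) = 0$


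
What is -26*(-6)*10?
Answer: 1560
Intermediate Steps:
-26*(-6)*10 = 156*10 = 1560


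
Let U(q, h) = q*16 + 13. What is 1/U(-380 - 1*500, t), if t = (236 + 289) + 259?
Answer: -1/14067 ≈ -7.1088e-5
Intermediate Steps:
t = 784 (t = 525 + 259 = 784)
U(q, h) = 13 + 16*q (U(q, h) = 16*q + 13 = 13 + 16*q)
1/U(-380 - 1*500, t) = 1/(13 + 16*(-380 - 1*500)) = 1/(13 + 16*(-380 - 500)) = 1/(13 + 16*(-880)) = 1/(13 - 14080) = 1/(-14067) = -1/14067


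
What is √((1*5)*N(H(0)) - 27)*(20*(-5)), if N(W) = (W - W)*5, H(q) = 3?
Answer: -300*I*√3 ≈ -519.62*I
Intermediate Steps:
N(W) = 0 (N(W) = 0*5 = 0)
√((1*5)*N(H(0)) - 27)*(20*(-5)) = √((1*5)*0 - 27)*(20*(-5)) = √(5*0 - 27)*(-100) = √(0 - 27)*(-100) = √(-27)*(-100) = (3*I*√3)*(-100) = -300*I*√3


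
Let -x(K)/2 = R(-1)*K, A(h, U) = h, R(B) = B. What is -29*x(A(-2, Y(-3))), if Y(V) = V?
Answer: 116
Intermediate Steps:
x(K) = 2*K (x(K) = -(-2)*K = 2*K)
-29*x(A(-2, Y(-3))) = -58*(-2) = -29*(-4) = 116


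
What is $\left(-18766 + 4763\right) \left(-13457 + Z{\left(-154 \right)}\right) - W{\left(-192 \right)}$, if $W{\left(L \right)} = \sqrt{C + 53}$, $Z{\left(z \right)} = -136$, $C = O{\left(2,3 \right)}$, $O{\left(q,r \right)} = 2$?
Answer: $190342779 - \sqrt{55} \approx 1.9034 \cdot 10^{8}$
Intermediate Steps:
$C = 2$
$W{\left(L \right)} = \sqrt{55}$ ($W{\left(L \right)} = \sqrt{2 + 53} = \sqrt{55}$)
$\left(-18766 + 4763\right) \left(-13457 + Z{\left(-154 \right)}\right) - W{\left(-192 \right)} = \left(-18766 + 4763\right) \left(-13457 - 136\right) - \sqrt{55} = \left(-14003\right) \left(-13593\right) - \sqrt{55} = 190342779 - \sqrt{55}$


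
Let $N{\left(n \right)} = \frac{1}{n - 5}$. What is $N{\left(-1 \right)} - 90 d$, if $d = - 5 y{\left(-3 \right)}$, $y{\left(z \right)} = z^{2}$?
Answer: $\frac{24299}{6} \approx 4049.8$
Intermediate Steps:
$N{\left(n \right)} = \frac{1}{-5 + n}$
$d = -45$ ($d = - 5 \left(-3\right)^{2} = \left(-5\right) 9 = -45$)
$N{\left(-1 \right)} - 90 d = \frac{1}{-5 - 1} - -4050 = \frac{1}{-6} + 4050 = - \frac{1}{6} + 4050 = \frac{24299}{6}$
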